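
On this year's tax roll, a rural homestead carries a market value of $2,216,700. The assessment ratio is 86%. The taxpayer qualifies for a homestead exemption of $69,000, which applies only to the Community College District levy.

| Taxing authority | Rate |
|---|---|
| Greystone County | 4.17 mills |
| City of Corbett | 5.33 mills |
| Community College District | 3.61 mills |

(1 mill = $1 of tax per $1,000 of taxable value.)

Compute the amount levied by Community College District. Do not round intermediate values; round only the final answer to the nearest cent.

$6,632.88

Assessed value = $2,216,700 × 0.86 = $1,906,362
Community College District taxable value = $1,906,362 − $69,000 = $1,837,362
Community College District levy = $1,837,362 × 0.00361 = $6,632.87682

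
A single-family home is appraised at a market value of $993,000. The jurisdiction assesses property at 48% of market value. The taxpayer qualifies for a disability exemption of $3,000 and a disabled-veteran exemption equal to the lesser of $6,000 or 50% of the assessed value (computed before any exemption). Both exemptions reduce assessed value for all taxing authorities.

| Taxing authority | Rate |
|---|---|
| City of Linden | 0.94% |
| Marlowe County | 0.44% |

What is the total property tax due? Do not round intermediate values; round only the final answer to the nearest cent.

Assessed value = $993,000 × 0.48 = $476,640
Disabled-veteran exemption = min($6,000, 50% × $476,640) = min($6,000, $238,320) = $6,000 (dollar cap binds)
Taxable value = $476,640 − $3,000 − $6,000 = $467,640
City of Linden: $467,640 × 0.0094 = $4,395.816
Marlowe County: $467,640 × 0.0044 = $2,057.616
Total = $6,453.432

$6,453.43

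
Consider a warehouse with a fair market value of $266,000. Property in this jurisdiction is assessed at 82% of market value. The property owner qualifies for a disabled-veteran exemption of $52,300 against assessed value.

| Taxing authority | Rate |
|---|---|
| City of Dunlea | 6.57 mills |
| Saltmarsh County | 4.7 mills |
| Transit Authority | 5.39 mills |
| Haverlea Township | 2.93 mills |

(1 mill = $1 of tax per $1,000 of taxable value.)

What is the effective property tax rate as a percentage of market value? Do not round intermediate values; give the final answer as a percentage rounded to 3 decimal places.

Assessed value = $266,000 × 0.82 = $218,120
Taxable value = $218,120 − $52,300 = $165,820
City of Dunlea: $165,820 × 0.00657 = $1,089.4374
Saltmarsh County: $165,820 × 0.0047 = $779.354
Transit Authority: $165,820 × 0.00539 = $893.7698
Haverlea Township: $165,820 × 0.00293 = $485.8526
Total tax = $3,248.4138
Effective rate = $3,248.4138 ÷ $266,000 = 1.221% of market value

1.221%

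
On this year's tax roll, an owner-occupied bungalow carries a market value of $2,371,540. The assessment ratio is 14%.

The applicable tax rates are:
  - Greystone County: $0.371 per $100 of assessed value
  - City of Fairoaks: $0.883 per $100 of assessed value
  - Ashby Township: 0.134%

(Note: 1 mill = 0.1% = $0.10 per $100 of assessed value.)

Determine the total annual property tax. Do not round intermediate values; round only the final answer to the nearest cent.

$4,608.38

Assessed value = $2,371,540 × 0.14 = $332,015.6
Greystone County: $332,015.6 × 0.00371 = $1,231.777876
City of Fairoaks: $332,015.6 × 0.00883 = $2,931.697748
Ashby Township: $332,015.6 × 0.00134 = $444.900904
Total = $4,608.376528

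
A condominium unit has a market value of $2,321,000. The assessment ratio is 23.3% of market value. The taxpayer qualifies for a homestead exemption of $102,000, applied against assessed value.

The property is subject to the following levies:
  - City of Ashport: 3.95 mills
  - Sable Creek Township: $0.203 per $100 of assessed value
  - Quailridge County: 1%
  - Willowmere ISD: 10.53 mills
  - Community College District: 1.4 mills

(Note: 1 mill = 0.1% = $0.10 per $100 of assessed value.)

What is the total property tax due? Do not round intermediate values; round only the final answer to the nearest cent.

Assessed value = $2,321,000 × 0.233 = $540,793
Taxable value = $540,793 − $102,000 = $438,793
City of Ashport: $438,793 × 0.00395 = $1,733.23235
Sable Creek Township: $438,793 × 0.00203 = $890.74979
Quailridge County: $438,793 × 0.01 = $4,387.93
Willowmere ISD: $438,793 × 0.01053 = $4,620.49029
Community College District: $438,793 × 0.0014 = $614.3102
Total = $12,246.71263

$12,246.71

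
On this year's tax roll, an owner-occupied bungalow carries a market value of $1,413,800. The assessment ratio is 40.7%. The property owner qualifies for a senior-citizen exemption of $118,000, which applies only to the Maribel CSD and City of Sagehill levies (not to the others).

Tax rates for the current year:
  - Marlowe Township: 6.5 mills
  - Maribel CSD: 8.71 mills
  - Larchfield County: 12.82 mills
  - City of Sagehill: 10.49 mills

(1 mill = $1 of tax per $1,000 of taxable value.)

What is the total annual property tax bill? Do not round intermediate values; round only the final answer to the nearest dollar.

$19,899

Assessed value = $1,413,800 × 0.407 = $575,416.6
Marlowe Township: $575,416.6 × 0.0065 = $3,740.2079
Maribel CSD: ($575,416.6 − $118,000) × 0.00871 = $457,416.6 × 0.00871 = $3,984.098586
Larchfield County: $575,416.6 × 0.01282 = $7,376.840812
City of Sagehill: ($575,416.6 − $118,000) × 0.01049 = $457,416.6 × 0.01049 = $4,798.300134
Total = $19,899.447432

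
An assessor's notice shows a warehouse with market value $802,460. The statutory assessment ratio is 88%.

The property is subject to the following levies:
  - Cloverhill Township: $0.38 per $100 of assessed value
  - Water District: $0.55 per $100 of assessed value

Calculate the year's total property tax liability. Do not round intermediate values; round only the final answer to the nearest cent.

Assessed value = $802,460 × 0.88 = $706,164.8
Cloverhill Township: $706,164.8 × 0.0038 = $2,683.42624
Water District: $706,164.8 × 0.0055 = $3,883.9064
Total = $2,683.42624 + $3,883.9064 = $6,567.33264

$6,567.33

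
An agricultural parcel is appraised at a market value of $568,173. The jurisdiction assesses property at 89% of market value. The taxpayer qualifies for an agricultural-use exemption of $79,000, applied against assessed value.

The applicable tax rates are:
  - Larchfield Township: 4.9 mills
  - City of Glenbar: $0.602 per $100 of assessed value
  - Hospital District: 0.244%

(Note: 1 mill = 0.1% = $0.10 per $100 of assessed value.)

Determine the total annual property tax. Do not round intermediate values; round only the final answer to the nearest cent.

$5,700.36

Assessed value = $568,173 × 0.89 = $505,673.97
Taxable value = $505,673.97 − $79,000 = $426,673.97
Larchfield Township: $426,673.97 × 0.0049 = $2,090.702453
City of Glenbar: $426,673.97 × 0.00602 = $2,568.5772994
Hospital District: $426,673.97 × 0.00244 = $1,041.0844868
Total = $5,700.3642392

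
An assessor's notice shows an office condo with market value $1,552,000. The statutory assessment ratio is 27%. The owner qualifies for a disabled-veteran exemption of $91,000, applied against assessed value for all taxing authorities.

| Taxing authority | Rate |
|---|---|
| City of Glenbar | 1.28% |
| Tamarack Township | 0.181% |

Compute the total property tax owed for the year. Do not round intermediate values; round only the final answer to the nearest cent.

$4,792.66

Assessed value = $1,552,000 × 0.27 = $419,040
Taxable value = $419,040 − $91,000 = $328,040
City of Glenbar: $328,040 × 0.0128 = $4,198.912
Tamarack Township: $328,040 × 0.00181 = $593.7524
Total = $4,198.912 + $593.7524 = $4,792.6644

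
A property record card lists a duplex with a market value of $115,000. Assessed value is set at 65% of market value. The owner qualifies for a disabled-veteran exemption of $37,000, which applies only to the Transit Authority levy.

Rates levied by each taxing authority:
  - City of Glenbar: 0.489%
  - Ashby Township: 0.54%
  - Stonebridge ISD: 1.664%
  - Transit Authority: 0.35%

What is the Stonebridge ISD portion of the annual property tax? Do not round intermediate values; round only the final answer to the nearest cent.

Assessed value = $115,000 × 0.65 = $74,750
Stonebridge ISD taxable value = $74,750 (exemption does not apply)
Stonebridge ISD levy = $74,750 × 0.01664 = $1,243.84

$1,243.84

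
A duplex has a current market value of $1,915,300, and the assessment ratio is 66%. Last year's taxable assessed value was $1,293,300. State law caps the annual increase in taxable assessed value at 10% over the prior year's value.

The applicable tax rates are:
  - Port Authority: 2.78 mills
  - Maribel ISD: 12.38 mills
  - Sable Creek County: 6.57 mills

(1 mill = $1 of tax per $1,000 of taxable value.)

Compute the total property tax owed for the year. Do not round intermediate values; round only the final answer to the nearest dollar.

Uncapped assessed value = $1,915,300 × 0.66 = $1,264,098
Cap limit = $1,293,300 × 1.1 = $1,422,630
Taxable assessed value = min($1,264,098, $1,422,630) = $1,264,098 (cap does not bind)
Port Authority: $1,264,098 × 0.00278 = $3,514.19244
Maribel ISD: $1,264,098 × 0.01238 = $15,649.53324
Sable Creek County: $1,264,098 × 0.00657 = $8,305.12386
Total = $27,468.84954

$27,469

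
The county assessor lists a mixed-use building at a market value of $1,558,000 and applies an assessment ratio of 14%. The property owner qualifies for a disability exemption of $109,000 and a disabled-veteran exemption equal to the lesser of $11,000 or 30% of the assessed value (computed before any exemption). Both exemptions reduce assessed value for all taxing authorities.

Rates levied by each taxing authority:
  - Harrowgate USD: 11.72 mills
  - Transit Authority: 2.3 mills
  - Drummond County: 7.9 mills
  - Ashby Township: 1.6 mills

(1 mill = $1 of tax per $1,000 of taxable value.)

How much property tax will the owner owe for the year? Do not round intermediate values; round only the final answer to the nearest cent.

Assessed value = $1,558,000 × 0.14 = $218,120
Disabled-veteran exemption = min($11,000, 30% × $218,120) = min($11,000, $65,436) = $11,000 (dollar cap binds)
Taxable value = $218,120 − $109,000 − $11,000 = $98,120
Harrowgate USD: $98,120 × 0.01172 = $1,149.9664
Transit Authority: $98,120 × 0.0023 = $225.676
Drummond County: $98,120 × 0.0079 = $775.148
Ashby Township: $98,120 × 0.0016 = $156.992
Total = $2,307.7824

$2,307.78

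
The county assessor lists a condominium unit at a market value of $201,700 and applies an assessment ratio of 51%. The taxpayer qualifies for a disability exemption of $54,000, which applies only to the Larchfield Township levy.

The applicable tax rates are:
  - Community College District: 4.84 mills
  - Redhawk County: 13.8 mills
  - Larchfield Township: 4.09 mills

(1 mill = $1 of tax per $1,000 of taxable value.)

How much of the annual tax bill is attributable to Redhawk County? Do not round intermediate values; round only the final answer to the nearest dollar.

$1,420

Assessed value = $201,700 × 0.51 = $102,867
Redhawk County taxable value = $102,867 (exemption does not apply)
Redhawk County levy = $102,867 × 0.0138 = $1,419.5646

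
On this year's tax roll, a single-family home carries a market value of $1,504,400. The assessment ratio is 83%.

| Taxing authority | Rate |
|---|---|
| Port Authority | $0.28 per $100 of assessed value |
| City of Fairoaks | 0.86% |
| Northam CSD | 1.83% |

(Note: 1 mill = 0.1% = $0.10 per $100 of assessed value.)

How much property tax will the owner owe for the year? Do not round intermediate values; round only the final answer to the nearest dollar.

Assessed value = $1,504,400 × 0.83 = $1,248,652
Port Authority: $1,248,652 × 0.0028 = $3,496.2256
City of Fairoaks: $1,248,652 × 0.0086 = $10,738.4072
Northam CSD: $1,248,652 × 0.0183 = $22,850.3316
Total = $37,084.9644

$37,085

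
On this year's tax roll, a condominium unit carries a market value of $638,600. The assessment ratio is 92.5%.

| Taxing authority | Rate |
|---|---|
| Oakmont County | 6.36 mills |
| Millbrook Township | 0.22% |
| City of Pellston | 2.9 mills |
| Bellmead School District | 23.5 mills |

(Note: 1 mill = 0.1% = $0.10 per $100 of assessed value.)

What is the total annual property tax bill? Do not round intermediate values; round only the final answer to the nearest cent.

Assessed value = $638,600 × 0.925 = $590,705
Oakmont County: $590,705 × 0.00636 = $3,756.8838
Millbrook Township: $590,705 × 0.0022 = $1,299.551
City of Pellston: $590,705 × 0.0029 = $1,713.0445
Bellmead School District: $590,705 × 0.0235 = $13,881.5675
Total = $20,651.0468

$20,651.05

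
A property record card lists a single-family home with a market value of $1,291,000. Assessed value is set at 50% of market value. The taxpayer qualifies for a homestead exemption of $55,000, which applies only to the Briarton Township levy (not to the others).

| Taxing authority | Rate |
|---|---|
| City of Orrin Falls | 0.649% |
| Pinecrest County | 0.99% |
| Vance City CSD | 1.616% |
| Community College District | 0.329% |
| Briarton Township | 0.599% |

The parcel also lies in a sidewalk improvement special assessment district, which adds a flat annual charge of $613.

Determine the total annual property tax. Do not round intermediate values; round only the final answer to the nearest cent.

$27,284.82

Assessed value = $1,291,000 × 0.5 = $645,500
City of Orrin Falls: $645,500 × 0.00649 = $4,189.295
Pinecrest County: $645,500 × 0.0099 = $6,390.45
Vance City CSD: $645,500 × 0.01616 = $10,431.28
Community College District: $645,500 × 0.00329 = $2,123.695
Briarton Township: ($645,500 − $55,000) × 0.00599 = $590,500 × 0.00599 = $3,537.095
Levies subtotal = $26,671.815
Total = $26,671.815 + $613 = $27,284.815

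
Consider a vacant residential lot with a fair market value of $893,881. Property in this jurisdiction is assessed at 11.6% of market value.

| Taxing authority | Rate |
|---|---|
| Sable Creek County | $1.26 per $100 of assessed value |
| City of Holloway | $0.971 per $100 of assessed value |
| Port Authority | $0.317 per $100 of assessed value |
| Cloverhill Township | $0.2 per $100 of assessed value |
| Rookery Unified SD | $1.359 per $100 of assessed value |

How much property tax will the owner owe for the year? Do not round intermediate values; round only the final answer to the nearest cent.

Assessed value = $893,881 × 0.116 = $103,690.196
Sable Creek County: $103,690.196 × 0.0126 = $1,306.4964696
City of Holloway: $103,690.196 × 0.00971 = $1,006.83180316
Port Authority: $103,690.196 × 0.00317 = $328.69792132
Cloverhill Township: $103,690.196 × 0.002 = $207.380392
Rookery Unified SD: $103,690.196 × 0.01359 = $1,409.14976364
Total = $1,306.4964696 + $1,006.83180316 + $328.69792132 + $207.380392 + $1,409.14976364 = $4,258.55634972

$4,258.56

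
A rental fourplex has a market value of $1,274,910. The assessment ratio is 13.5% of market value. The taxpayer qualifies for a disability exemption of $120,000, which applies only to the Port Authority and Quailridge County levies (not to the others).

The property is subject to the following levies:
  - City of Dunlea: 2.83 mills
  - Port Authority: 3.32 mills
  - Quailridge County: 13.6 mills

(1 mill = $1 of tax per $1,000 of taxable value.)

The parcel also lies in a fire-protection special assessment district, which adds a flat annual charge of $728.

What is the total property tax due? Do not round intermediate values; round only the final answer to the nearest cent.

$2,096.83

Assessed value = $1,274,910 × 0.135 = $172,112.85
City of Dunlea: $172,112.85 × 0.00283 = $487.0793655
Port Authority: ($172,112.85 − $120,000) × 0.00332 = $52,112.85 × 0.00332 = $173.014662
Quailridge County: ($172,112.85 − $120,000) × 0.0136 = $52,112.85 × 0.0136 = $708.73476
Levies subtotal = $1,368.8287875
Total = $1,368.8287875 + $728 = $2,096.8287875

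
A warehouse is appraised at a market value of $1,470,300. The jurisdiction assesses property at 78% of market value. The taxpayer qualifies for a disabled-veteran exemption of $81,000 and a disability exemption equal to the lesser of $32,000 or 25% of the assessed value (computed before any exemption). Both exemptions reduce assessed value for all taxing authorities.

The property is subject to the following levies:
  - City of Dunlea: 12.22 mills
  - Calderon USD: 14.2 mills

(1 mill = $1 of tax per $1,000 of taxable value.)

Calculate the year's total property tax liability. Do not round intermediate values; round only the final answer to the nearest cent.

$27,313.89

Assessed value = $1,470,300 × 0.78 = $1,146,834
Disability exemption = min($32,000, 25% × $1,146,834) = min($32,000, $286,708.5) = $32,000 (dollar cap binds)
Taxable value = $1,146,834 − $81,000 − $32,000 = $1,033,834
City of Dunlea: $1,033,834 × 0.01222 = $12,633.45148
Calderon USD: $1,033,834 × 0.0142 = $14,680.4428
Total = $27,313.89428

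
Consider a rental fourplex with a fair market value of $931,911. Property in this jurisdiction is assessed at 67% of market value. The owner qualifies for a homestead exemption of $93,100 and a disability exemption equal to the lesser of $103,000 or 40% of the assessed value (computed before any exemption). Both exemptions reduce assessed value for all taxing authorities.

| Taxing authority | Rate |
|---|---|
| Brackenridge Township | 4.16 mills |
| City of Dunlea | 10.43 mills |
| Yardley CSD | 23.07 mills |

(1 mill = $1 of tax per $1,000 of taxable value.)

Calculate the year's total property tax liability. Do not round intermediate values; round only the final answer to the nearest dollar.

Assessed value = $931,911 × 0.67 = $624,380.37
Disability exemption = min($103,000, 40% × $624,380.37) = min($103,000, $249,752.148) = $103,000 (dollar cap binds)
Taxable value = $624,380.37 − $93,100 − $103,000 = $428,280.37
Brackenridge Township: $428,280.37 × 0.00416 = $1,781.6463392
City of Dunlea: $428,280.37 × 0.01043 = $4,466.9642591
Yardley CSD: $428,280.37 × 0.02307 = $9,880.4281359
Total = $16,129.0387342

$16,129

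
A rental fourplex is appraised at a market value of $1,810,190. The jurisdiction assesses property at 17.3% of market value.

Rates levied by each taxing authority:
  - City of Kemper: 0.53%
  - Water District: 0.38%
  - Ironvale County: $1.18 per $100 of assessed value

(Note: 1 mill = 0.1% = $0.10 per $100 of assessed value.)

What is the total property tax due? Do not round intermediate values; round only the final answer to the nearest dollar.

$6,545

Assessed value = $1,810,190 × 0.173 = $313,162.87
City of Kemper: $313,162.87 × 0.0053 = $1,659.763211
Water District: $313,162.87 × 0.0038 = $1,190.018906
Ironvale County: $313,162.87 × 0.0118 = $3,695.321866
Total = $6,545.103983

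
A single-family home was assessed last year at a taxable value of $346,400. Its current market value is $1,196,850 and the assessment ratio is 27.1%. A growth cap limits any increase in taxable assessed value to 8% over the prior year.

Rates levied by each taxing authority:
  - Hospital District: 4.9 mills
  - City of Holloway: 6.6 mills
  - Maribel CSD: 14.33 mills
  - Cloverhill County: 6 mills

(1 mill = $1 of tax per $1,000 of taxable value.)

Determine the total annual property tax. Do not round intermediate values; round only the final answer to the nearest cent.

Uncapped assessed value = $1,196,850 × 0.271 = $324,346.35
Cap limit = $346,400 × 1.08 = $374,112
Taxable assessed value = min($324,346.35, $374,112) = $324,346.35 (cap does not bind)
Hospital District: $324,346.35 × 0.0049 = $1,589.297115
City of Holloway: $324,346.35 × 0.0066 = $2,140.68591
Maribel CSD: $324,346.35 × 0.01433 = $4,647.8831955
Cloverhill County: $324,346.35 × 0.006 = $1,946.0781
Total = $10,323.9443205

$10,323.94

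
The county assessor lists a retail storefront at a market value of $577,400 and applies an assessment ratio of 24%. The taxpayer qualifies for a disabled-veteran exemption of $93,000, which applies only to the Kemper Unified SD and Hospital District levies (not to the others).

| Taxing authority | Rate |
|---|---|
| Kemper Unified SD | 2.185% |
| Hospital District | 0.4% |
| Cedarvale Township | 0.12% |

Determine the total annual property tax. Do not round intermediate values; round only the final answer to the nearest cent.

Assessed value = $577,400 × 0.24 = $138,576
Kemper Unified SD: ($138,576 − $93,000) × 0.02185 = $45,576 × 0.02185 = $995.8356
Hospital District: ($138,576 − $93,000) × 0.004 = $45,576 × 0.004 = $182.304
Cedarvale Township: $138,576 × 0.0012 = $166.2912
Total = $1,344.4308

$1,344.43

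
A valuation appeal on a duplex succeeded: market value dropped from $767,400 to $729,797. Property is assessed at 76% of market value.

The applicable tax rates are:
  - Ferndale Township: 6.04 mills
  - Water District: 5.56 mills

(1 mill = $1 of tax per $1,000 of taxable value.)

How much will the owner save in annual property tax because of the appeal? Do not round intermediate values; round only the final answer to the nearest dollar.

$332

Old assessed value = $767,400 × 0.76 = $583,224
New assessed value = $729,797 × 0.76 = $554,645.72
Combined rate = 0.00604 + 0.00556 = 0.0116
Old tax = $583,224 × 0.0116 = $6,765.3984
New tax = $554,645.72 × 0.0116 = $6,433.890352
Reduction = $6,765.3984 − $6,433.890352 = $331.508048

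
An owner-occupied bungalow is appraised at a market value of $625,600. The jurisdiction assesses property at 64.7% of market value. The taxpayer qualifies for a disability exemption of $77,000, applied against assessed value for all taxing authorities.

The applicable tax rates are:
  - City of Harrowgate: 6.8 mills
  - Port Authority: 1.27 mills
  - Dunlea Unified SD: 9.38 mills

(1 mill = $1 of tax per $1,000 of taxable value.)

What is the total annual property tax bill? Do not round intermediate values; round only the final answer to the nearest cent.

Assessed value = $625,600 × 0.647 = $404,763.2
Taxable value = $404,763.2 − $77,000 = $327,763.2
City of Harrowgate: $327,763.2 × 0.0068 = $2,228.78976
Port Authority: $327,763.2 × 0.00127 = $416.259264
Dunlea Unified SD: $327,763.2 × 0.00938 = $3,074.418816
Total = $2,228.78976 + $416.259264 + $3,074.418816 = $5,719.46784

$5,719.47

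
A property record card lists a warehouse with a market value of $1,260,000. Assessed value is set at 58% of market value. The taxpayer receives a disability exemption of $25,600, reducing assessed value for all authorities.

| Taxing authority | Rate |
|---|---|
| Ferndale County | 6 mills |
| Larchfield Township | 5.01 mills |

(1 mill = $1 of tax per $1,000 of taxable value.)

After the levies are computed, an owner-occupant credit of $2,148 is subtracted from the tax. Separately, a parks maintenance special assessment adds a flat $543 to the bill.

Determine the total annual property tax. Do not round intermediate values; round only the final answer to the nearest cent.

Assessed value = $1,260,000 × 0.58 = $730,800
Taxable value = $730,800 − $25,600 = $705,200
Ferndale County: $705,200 × 0.006 = $4,231.2
Larchfield Township: $705,200 × 0.00501 = $3,533.052
Levies subtotal = $7,764.252
After credit = $7,764.252 − $2,148 = $5,616.252
Total = $5,616.252 + $543 = $6,159.252

$6,159.25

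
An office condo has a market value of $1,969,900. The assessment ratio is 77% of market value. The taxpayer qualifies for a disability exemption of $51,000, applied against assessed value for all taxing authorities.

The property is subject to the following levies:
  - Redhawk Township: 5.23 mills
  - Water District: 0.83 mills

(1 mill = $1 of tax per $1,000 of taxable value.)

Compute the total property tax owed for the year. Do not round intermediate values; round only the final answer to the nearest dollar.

Assessed value = $1,969,900 × 0.77 = $1,516,823
Taxable value = $1,516,823 − $51,000 = $1,465,823
Redhawk Township: $1,465,823 × 0.00523 = $7,666.25429
Water District: $1,465,823 × 0.00083 = $1,216.63309
Total = $7,666.25429 + $1,216.63309 = $8,882.88738

$8,883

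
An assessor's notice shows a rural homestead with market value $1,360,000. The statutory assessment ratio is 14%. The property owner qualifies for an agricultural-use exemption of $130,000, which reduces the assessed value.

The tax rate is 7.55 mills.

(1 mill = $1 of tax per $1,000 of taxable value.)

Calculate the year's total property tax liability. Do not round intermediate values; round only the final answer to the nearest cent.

Assessed value = $1,360,000 × 0.14 = $190,400
Taxable value = $190,400 − $130,000 = $60,400
Tax = $60,400 × 0.00755 = $456.02

$456.02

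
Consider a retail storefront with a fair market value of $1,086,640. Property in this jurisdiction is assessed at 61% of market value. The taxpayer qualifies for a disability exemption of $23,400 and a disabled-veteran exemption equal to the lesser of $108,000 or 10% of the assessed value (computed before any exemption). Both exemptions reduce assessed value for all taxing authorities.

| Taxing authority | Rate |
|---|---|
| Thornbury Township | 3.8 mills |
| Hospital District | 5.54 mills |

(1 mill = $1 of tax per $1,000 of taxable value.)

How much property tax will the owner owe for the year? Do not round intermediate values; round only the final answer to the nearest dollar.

$5,353

Assessed value = $1,086,640 × 0.61 = $662,850.4
Disabled-veteran exemption = min($108,000, 10% × $662,850.4) = min($108,000, $66,285.04) = $66,285.04 (percentage binds)
Taxable value = $662,850.4 − $23,400 − $66,285.04 = $573,165.36
Thornbury Township: $573,165.36 × 0.0038 = $2,178.028368
Hospital District: $573,165.36 × 0.00554 = $3,175.3360944
Total = $5,353.3644624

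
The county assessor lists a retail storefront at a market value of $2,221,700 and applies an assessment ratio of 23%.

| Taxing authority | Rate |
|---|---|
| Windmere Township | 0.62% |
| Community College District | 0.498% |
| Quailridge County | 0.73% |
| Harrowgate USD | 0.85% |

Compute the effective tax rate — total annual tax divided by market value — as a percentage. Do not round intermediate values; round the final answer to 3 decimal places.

Assessed value = $2,221,700 × 0.23 = $510,991
Windmere Township: $510,991 × 0.0062 = $3,168.1442
Community College District: $510,991 × 0.00498 = $2,544.73518
Quailridge County: $510,991 × 0.0073 = $3,730.2343
Harrowgate USD: $510,991 × 0.0085 = $4,343.4235
Total tax = $13,786.53718
Effective rate = $13,786.53718 ÷ $2,221,700 = 0.621% of market value

0.621%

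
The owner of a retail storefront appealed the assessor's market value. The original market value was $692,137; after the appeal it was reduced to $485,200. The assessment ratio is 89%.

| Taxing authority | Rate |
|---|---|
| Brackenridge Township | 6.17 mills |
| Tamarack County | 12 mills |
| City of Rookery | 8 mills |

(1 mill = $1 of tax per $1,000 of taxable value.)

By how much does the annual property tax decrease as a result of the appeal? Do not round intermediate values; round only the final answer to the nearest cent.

$4,819.83

Old assessed value = $692,137 × 0.89 = $616,001.93
New assessed value = $485,200 × 0.89 = $431,828
Combined rate = 0.00617 + 0.012 + 0.008 = 0.02617
Old tax = $616,001.93 × 0.02617 = $16,120.7705081
New tax = $431,828 × 0.02617 = $11,300.93876
Reduction = $16,120.7705081 − $11,300.93876 = $4,819.8317481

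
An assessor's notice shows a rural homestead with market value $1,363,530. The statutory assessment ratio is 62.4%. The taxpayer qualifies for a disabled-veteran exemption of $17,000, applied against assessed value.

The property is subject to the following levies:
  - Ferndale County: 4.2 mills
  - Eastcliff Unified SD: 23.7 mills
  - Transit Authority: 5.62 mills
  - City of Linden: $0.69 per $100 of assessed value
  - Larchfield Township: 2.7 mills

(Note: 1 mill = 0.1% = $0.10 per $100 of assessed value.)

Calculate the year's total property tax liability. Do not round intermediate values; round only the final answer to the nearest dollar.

Assessed value = $1,363,530 × 0.624 = $850,842.72
Taxable value = $850,842.72 − $17,000 = $833,842.72
Ferndale County: $833,842.72 × 0.0042 = $3,502.139424
Eastcliff Unified SD: $833,842.72 × 0.0237 = $19,762.072464
Transit Authority: $833,842.72 × 0.00562 = $4,686.1960864
City of Linden: $833,842.72 × 0.0069 = $5,753.514768
Larchfield Township: $833,842.72 × 0.0027 = $2,251.375344
Total = $35,955.2980864

$35,955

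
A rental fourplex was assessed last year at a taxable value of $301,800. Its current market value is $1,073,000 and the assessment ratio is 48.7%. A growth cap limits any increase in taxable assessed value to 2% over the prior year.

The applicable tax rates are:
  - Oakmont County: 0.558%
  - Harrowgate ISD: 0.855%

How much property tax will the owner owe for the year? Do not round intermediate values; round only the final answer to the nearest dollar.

$4,350

Uncapped assessed value = $1,073,000 × 0.487 = $522,551
Cap limit = $301,800 × 1.02 = $307,836
Taxable assessed value = min($522,551, $307,836) = $307,836 (cap binds)
Oakmont County: $307,836 × 0.00558 = $1,717.72488
Harrowgate ISD: $307,836 × 0.00855 = $2,631.9978
Total = $4,349.72268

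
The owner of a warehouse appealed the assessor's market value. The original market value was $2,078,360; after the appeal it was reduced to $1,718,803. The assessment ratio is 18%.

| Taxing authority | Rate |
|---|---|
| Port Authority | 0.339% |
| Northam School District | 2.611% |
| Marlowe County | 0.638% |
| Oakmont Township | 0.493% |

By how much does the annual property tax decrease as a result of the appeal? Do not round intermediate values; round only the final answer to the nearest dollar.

Old assessed value = $2,078,360 × 0.18 = $374,104.8
New assessed value = $1,718,803 × 0.18 = $309,384.54
Combined rate = 0.00339 + 0.02611 + 0.00638 + 0.00493 = 0.04081
Old tax = $374,104.8 × 0.04081 = $15,267.216888
New tax = $309,384.54 × 0.04081 = $12,625.9830774
Reduction = $15,267.216888 − $12,625.9830774 = $2,641.2338106

$2,641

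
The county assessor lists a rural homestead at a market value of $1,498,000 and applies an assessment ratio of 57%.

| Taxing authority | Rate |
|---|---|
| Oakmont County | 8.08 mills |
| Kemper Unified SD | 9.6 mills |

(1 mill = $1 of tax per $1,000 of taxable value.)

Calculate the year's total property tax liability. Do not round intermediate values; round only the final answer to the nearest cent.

$15,096.24

Assessed value = $1,498,000 × 0.57 = $853,860
Oakmont County: $853,860 × 0.00808 = $6,899.1888
Kemper Unified SD: $853,860 × 0.0096 = $8,197.056
Total = $6,899.1888 + $8,197.056 = $15,096.2448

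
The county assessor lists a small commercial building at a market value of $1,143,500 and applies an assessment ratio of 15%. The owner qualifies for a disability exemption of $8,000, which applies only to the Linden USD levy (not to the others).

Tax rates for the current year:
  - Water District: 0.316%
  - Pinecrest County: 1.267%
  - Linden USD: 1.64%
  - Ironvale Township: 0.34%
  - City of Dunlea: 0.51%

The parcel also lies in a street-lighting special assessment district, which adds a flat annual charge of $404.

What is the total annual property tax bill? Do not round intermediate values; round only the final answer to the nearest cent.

$7,259.01

Assessed value = $1,143,500 × 0.15 = $171,525
Water District: $171,525 × 0.00316 = $542.019
Pinecrest County: $171,525 × 0.01267 = $2,173.22175
Linden USD: ($171,525 − $8,000) × 0.0164 = $163,525 × 0.0164 = $2,681.81
Ironvale Township: $171,525 × 0.0034 = $583.185
City of Dunlea: $171,525 × 0.0051 = $874.7775
Levies subtotal = $6,855.01325
Total = $6,855.01325 + $404 = $7,259.01325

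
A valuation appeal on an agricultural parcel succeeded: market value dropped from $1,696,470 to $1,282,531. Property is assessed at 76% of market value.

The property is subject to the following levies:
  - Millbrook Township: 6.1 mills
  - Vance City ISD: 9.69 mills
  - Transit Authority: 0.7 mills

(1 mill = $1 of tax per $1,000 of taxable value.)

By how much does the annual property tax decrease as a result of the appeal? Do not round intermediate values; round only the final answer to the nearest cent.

$5,187.65

Old assessed value = $1,696,470 × 0.76 = $1,289,317.2
New assessed value = $1,282,531 × 0.76 = $974,723.56
Combined rate = 0.0061 + 0.00969 + 0.0007 = 0.01649
Old tax = $1,289,317.2 × 0.01649 = $21,260.840628
New tax = $974,723.56 × 0.01649 = $16,073.1915044
Reduction = $21,260.840628 − $16,073.1915044 = $5,187.6491236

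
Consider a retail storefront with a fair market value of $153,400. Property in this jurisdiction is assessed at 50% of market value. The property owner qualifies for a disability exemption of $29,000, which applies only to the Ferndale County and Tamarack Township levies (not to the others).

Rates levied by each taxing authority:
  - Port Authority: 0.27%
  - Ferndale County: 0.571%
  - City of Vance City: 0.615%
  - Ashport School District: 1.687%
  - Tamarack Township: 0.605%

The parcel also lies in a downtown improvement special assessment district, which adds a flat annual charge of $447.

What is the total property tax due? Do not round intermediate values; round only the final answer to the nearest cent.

$2,980.68

Assessed value = $153,400 × 0.5 = $76,700
Port Authority: $76,700 × 0.0027 = $207.09
Ferndale County: ($76,700 − $29,000) × 0.00571 = $47,700 × 0.00571 = $272.367
City of Vance City: $76,700 × 0.00615 = $471.705
Ashport School District: $76,700 × 0.01687 = $1,293.929
Tamarack Township: ($76,700 − $29,000) × 0.00605 = $47,700 × 0.00605 = $288.585
Levies subtotal = $2,533.676
Total = $2,533.676 + $447 = $2,980.676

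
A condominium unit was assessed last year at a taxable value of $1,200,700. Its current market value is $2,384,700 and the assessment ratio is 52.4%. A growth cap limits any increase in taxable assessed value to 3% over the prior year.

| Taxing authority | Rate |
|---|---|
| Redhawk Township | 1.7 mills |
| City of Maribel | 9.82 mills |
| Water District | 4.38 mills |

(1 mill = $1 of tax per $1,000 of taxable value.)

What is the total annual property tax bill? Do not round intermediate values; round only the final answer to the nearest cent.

$19,663.86

Uncapped assessed value = $2,384,700 × 0.524 = $1,249,582.8
Cap limit = $1,200,700 × 1.03 = $1,236,721
Taxable assessed value = min($1,249,582.8, $1,236,721) = $1,236,721 (cap binds)
Redhawk Township: $1,236,721 × 0.0017 = $2,102.4257
City of Maribel: $1,236,721 × 0.00982 = $12,144.60022
Water District: $1,236,721 × 0.00438 = $5,416.83798
Total = $19,663.8639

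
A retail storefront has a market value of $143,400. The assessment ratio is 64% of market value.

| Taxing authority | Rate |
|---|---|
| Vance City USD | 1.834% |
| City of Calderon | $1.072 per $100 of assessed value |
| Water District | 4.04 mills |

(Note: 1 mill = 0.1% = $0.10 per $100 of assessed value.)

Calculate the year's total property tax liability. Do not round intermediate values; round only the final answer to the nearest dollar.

$3,038

Assessed value = $143,400 × 0.64 = $91,776
Vance City USD: $91,776 × 0.01834 = $1,683.17184
City of Calderon: $91,776 × 0.01072 = $983.83872
Water District: $91,776 × 0.00404 = $370.77504
Total = $3,037.7856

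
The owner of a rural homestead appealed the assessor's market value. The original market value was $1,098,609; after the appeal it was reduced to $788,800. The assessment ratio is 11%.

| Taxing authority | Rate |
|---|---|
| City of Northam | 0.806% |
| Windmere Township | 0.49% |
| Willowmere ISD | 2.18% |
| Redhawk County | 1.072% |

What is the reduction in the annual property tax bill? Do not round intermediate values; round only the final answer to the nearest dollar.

$1,550

Old assessed value = $1,098,609 × 0.11 = $120,846.99
New assessed value = $788,800 × 0.11 = $86,768
Combined rate = 0.00806 + 0.0049 + 0.0218 + 0.01072 = 0.04548
Old tax = $120,846.99 × 0.04548 = $5,496.1211052
New tax = $86,768 × 0.04548 = $3,946.20864
Reduction = $5,496.1211052 − $3,946.20864 = $1,549.9124652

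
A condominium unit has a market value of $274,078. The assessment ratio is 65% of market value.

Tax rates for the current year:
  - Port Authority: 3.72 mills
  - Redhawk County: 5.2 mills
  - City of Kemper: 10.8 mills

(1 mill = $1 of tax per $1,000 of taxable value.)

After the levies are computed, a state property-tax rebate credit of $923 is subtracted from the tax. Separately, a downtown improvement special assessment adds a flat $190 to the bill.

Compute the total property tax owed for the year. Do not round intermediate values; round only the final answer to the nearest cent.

$2,780.13

Assessed value = $274,078 × 0.65 = $178,150.7
Port Authority: $178,150.7 × 0.00372 = $662.720604
Redhawk County: $178,150.7 × 0.0052 = $926.38364
City of Kemper: $178,150.7 × 0.0108 = $1,924.02756
Levies subtotal = $3,513.131804
After credit = $3,513.131804 − $923 = $2,590.131804
Total = $2,590.131804 + $190 = $2,780.131804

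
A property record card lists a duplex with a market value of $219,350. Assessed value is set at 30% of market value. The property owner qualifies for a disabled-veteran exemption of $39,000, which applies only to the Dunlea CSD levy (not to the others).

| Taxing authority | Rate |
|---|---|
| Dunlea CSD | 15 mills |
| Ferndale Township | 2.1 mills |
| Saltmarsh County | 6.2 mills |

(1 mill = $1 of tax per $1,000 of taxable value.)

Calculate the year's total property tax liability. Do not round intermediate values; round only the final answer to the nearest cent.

Assessed value = $219,350 × 0.3 = $65,805
Dunlea CSD: ($65,805 − $39,000) × 0.015 = $26,805 × 0.015 = $402.075
Ferndale Township: $65,805 × 0.0021 = $138.1905
Saltmarsh County: $65,805 × 0.0062 = $407.991
Total = $948.2565

$948.26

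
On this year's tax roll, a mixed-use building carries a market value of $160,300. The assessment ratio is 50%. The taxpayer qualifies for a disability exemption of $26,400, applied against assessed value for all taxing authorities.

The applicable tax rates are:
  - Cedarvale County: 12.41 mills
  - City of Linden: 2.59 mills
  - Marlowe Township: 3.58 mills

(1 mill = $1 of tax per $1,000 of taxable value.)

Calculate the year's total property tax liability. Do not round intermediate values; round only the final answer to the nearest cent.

$998.68

Assessed value = $160,300 × 0.5 = $80,150
Taxable value = $80,150 − $26,400 = $53,750
Cedarvale County: $53,750 × 0.01241 = $667.0375
City of Linden: $53,750 × 0.00259 = $139.2125
Marlowe Township: $53,750 × 0.00358 = $192.425
Total = $667.0375 + $139.2125 + $192.425 = $998.675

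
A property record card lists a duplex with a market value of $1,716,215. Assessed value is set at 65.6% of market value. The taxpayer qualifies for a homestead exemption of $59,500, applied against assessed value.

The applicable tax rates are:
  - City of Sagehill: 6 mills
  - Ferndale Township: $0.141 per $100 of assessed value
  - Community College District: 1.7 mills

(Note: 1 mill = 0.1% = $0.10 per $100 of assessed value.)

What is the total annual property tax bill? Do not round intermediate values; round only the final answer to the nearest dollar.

Assessed value = $1,716,215 × 0.656 = $1,125,837.04
Taxable value = $1,125,837.04 − $59,500 = $1,066,337.04
City of Sagehill: $1,066,337.04 × 0.006 = $6,398.02224
Ferndale Township: $1,066,337.04 × 0.00141 = $1,503.5352264
Community College District: $1,066,337.04 × 0.0017 = $1,812.772968
Total = $9,714.3304344

$9,714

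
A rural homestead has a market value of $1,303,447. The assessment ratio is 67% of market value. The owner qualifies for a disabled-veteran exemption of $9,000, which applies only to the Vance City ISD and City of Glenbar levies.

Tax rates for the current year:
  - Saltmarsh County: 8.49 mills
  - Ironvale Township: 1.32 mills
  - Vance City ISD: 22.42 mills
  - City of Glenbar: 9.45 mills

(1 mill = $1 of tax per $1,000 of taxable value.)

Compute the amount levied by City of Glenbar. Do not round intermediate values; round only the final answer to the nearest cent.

Assessed value = $1,303,447 × 0.67 = $873,309.49
City of Glenbar taxable value = $873,309.49 − $9,000 = $864,309.49
City of Glenbar levy = $864,309.49 × 0.00945 = $8,167.7246805

$8,167.72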